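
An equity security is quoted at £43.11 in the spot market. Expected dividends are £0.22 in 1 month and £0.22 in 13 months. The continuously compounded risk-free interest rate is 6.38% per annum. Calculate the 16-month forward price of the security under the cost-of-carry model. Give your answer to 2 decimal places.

PV(dividends) I = 0.22·e^(−0.0638·1/12) + 0.22·e^(−0.0638·13/12)
I = 0.2188 + 0.2053 = 0.4241
F = (S − I)·e^(rT) = (43.11 − 0.4241) · e^(0.0638·16/12)
= 42.6859 · e^0.085067 = 42.6859 × 1.088790 = £46.48

£46.48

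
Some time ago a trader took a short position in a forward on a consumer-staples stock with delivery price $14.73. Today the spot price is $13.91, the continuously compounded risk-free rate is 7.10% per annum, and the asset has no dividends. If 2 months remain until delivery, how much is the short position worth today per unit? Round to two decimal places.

$0.65

Current fair forward for the remaining 2 months: F = S·e^(r·T), r = 0.0710
F = 13.91 · e^(0.0710 × 2/12) = 13.91 × 1.011904 = 14.0756
Value of long forward = (F − K)·e^(−rT) = (14.0756 − 14.73) · e^(−0.0710·2/12)
= -0.6544 × 0.988236 = -0.65
Short position value = −(long value) = $0.65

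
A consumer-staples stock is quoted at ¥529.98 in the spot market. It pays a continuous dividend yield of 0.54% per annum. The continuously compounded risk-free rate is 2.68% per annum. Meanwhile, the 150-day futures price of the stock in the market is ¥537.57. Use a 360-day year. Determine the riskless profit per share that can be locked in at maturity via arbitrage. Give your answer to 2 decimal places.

¥2.84 per share

Fair futures: F* = S·e^(carry·T), with carry = (r − q) = 0.0268 − 0.0054 = 0.0214
F* = 529.98 · e^(0.0214 × 150/360) = 529.98 · e^0.008917 = 529.98 × 1.008957 = ¥534.7270
Market ¥537.57 > fair ¥534.7270: forward overpriced → cash-and-carry (buy spot, short the forward).
At maturity, profit = |F_mkt − F*| = |537.57 − 534.7270| = ¥2.84 per share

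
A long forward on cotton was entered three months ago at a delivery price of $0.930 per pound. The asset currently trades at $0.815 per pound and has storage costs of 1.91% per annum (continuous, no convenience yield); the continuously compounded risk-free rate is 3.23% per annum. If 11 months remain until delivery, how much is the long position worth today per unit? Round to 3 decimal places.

Current fair forward for the remaining 11 months: F = S·e^((r + u)·T), (r + u) = 0.0323 + 0.0191 = 0.0514
F = 0.815 · e^(0.0514 × 11/12) = 0.815 × 1.048244 = 0.8543
Value of long forward = (F − K)·e^(−rT) = (0.8543 − 0.930) · e^(−0.0323·11/12)
= -0.0757 × 0.970826 = -0.073

-$0.073 per pound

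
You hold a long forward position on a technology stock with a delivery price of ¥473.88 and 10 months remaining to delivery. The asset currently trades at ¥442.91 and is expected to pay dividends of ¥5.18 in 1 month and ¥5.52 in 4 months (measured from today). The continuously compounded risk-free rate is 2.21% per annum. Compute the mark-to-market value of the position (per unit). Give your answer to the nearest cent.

PV(remaining dividends) I = 5.18·e^(−0.0221·1/12) + 5.52·e^(−0.0221·4/12) = 10.6500
Current forward F = (S − I)·e^(rT) = (442.91 − 10.6500)·e^(0.0221·10/12) = 432.2600 × 1.018587 = 440.2944
Value (long) = (F − K)·e^(−rT) = (440.2944 − 473.88) × 0.981752 = -32.9727
Value = -¥32.97

-¥32.97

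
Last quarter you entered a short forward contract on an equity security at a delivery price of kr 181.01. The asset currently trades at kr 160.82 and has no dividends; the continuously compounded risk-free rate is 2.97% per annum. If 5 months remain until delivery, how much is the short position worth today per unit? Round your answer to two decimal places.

kr 17.96

Current fair forward for the remaining 5 months: F = S·e^(r·T), r = 0.0297
F = 160.82 · e^(0.0297 × 5/12) = 160.82 × 1.012452 = 162.8225
Value of long forward = (F − K)·e^(−rT) = (162.8225 − 181.01) · e^(−0.0297·5/12)
= -18.1875 × 0.987701 = -17.96
Short position value = −(long value) = kr 17.96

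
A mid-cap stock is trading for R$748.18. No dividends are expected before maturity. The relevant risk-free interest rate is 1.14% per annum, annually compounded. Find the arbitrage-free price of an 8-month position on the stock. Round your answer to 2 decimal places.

F = S · (1+r)^T
= 748.18 × 1.007586
F = R$753.86

R$753.86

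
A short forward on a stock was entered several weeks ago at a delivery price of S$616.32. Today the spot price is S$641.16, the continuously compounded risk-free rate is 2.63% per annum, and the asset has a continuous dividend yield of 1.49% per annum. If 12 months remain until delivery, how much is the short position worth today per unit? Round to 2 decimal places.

Current fair forward for the remaining 12 months: F = S·e^((r − q)·T), (r − q) = 0.0263 − 0.0149 = 0.0114
F = 641.16 · e^(0.0114 × 12/12) = 641.16 × 1.011465 = 648.5109
Value of long forward = (F − K)·e^(−rT) = (648.5109 − 616.32) · e^(−0.0263·12/12)
= 32.1909 × 0.974043 = 31.36
Short position value = −(long value) = -S$31.36

-S$31.36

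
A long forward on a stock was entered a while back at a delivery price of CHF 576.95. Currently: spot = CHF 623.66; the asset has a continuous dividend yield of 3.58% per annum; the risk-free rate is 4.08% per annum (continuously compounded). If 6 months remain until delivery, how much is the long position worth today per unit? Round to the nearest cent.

CHF 47.30

Current fair forward for the remaining 6 months: F = S·e^((r − q)·T), (r − q) = 0.0408 − 0.0358 = 0.0050
F = 623.66 · e^(0.0050 × 6/12) = 623.66 × 1.002503 = 625.2210
Value of long forward = (F − K)·e^(−rT) = (625.2210 − 576.95) · e^(−0.0408·6/12)
= 48.2710 × 0.979807 = 47.30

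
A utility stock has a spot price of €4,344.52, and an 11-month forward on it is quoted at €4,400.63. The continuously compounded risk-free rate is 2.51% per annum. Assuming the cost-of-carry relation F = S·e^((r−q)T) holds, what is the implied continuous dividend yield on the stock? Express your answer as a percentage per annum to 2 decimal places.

1.11%

From F = S·e^((r−q)T): (r − q) = ln(F/S)/T
ln(4400.63/4344.52) = ln(1.012915) = 0.012832
(r − q) = 0.012832 / (11/12) = 0.013999
q = r − ln(F/S)/T = 0.0251 − 0.013999 = 0.011101
q = 1.11%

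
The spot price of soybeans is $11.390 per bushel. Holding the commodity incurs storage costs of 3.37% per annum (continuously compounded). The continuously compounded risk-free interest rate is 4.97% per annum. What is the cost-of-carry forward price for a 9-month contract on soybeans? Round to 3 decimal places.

Net carry = r + u − y = 0.0497 + 0.0337 − 0.0000 = 0.0834
F = S·e^((r+u−y)T) = 11.390 · e^(0.0834 × 9/12) = 11.390 · e^0.062550
= 11.390 × 1.064548 = $12.125 per bushel

$12.125 per bushel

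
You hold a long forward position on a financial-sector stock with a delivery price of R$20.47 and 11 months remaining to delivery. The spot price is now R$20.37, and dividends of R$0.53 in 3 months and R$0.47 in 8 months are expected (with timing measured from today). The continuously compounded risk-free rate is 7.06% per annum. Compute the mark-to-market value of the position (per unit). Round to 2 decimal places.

R$0.21

PV(remaining dividends) I = 0.53·e^(−0.0706·3/12) + 0.47·e^(−0.0706·8/12) = 0.9691
Current forward F = (S − I)·e^(rT) = (20.37 − 0.9691)·e^(0.0706·11/12) = 19.4009 × 1.066857 = 20.6980
Value (long) = (F − K)·e^(−rT) = (20.6980 − 20.47) × 0.937333 = 0.2137
Value = R$0.21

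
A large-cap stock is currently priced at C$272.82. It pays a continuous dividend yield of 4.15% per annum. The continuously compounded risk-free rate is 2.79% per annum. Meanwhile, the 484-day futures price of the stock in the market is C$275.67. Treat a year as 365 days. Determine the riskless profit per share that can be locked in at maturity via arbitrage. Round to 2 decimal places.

C$7.73 per share

Fair futures: F* = S·e^(carry·T), with carry = (r − q) = 0.0279 − 0.0415 = -0.0136
F* = 272.82 · e^(-0.0136 × 484/365) = 272.82 · e^-0.018034 = 272.82 × 0.982128 = C$267.9442
Market C$275.67 > fair C$267.9442: forward overpriced → cash-and-carry (buy spot, short the forward).
At maturity, profit = |F_mkt − F*| = |275.67 − 267.9442| = C$7.73 per share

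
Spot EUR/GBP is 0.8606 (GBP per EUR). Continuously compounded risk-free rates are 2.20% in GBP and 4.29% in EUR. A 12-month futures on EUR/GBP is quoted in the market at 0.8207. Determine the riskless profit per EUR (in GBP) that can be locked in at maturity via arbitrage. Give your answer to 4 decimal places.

0.0221 per EUR (in GBP)

Fair futures: F* = S·e^(carry·T), with carry = (r_GBP − r_EUR) = 0.0220 − 0.0429 = -0.0209
F* = 0.8606 · e^(-0.0209 × 12/12) = 0.8606 · e^-0.020900 = 0.8606 × 0.979317 = 0.8428
Market 0.8207 < fair 0.8428: forward underpriced → reverse cash-and-carry (short spot, go long the forward).
At maturity, profit = |F_mkt − F*| = |0.8207 − 0.8428| = 0.0221 per EUR (in GBP)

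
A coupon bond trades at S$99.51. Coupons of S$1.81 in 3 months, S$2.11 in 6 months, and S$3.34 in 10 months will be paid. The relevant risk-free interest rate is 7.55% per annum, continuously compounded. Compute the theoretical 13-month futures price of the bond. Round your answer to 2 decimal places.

S$100.46

PV(coupons) I = 1.81·e^(−0.0755·3/12) + 2.11·e^(−0.0755·6/12) + 3.34·e^(−0.0755·10/12)
I = 1.7762 + 2.0318 + 3.1363 = 6.9443
F = (S − I)·e^(rT) = (99.51 − 6.9443) · e^(0.0755·13/12)
= 92.5657 · e^0.081792 = 92.5657 × 1.085230 = S$100.46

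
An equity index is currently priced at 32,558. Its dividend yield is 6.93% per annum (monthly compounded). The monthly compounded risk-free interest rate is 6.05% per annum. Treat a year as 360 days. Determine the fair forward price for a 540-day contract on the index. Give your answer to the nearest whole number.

F = S · (1+r/12)^(12T) / (1+q/12)^(12T)
= 32558 × 1.094746 / 1.109213 = 32558 × 0.986957
F = 32,133

32,133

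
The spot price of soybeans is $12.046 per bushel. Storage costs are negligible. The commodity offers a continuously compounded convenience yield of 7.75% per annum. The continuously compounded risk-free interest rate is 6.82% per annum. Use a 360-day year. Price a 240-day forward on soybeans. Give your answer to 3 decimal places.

$11.972 per bushel

Net carry = r + u − y = 0.0682 + 0.0000 − 0.0775 = -0.0093
F = S·e^((r+u−y)T) = 12.046 · e^(-0.0093 × 240/360) = 12.046 · e^-0.006200
= 12.046 × 0.993819 = $11.972 per bushel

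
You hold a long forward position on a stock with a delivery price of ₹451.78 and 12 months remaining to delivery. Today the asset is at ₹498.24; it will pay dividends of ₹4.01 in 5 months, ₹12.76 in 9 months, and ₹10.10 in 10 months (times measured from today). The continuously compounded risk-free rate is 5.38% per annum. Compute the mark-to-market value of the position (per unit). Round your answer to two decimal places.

PV(remaining dividends) I = 4.01·e^(−0.0538·5/12) + 12.76·e^(−0.0538·9/12) + 10.10·e^(−0.0538·10/12) = 25.8337
Current forward F = (S − I)·e^(rT) = (498.24 − 25.8337)·e^(0.0538·12/12) = 472.4063 × 1.055274 = 498.5181
Value (long) = (F − K)·e^(−rT) = (498.5181 − 451.78) × 0.947622 = 44.2901
Value = ₹44.29

₹44.29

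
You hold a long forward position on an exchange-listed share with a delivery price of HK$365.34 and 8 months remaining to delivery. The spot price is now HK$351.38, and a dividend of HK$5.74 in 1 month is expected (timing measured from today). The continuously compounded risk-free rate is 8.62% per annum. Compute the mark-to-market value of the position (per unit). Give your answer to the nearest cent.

PV(remaining dividends) I = 5.74·e^(−0.0862·1/12) = 5.6989
Current forward F = (S − I)·e^(rT) = (351.38 − 5.6989)·e^(0.0862·8/12) = 345.6811 × 1.059150 = 366.1281
Value (long) = (F − K)·e^(−rT) = (366.1281 − 365.34) × 0.944153 = 0.7441
Value = HK$0.74

HK$0.74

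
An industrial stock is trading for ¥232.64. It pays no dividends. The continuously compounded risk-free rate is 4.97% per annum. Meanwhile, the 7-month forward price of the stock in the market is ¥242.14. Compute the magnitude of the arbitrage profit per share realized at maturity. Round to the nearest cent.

¥2.66 per share

Fair forward: F* = S·e^(carry·T), with carry = r = 0.0497
F* = 232.64 · e^(0.0497 × 7/12) = 232.64 · e^0.028992 = 232.64 × 1.029416 = ¥239.4833
Market ¥242.14 > fair ¥239.4833: forward overpriced → cash-and-carry (buy spot, short the forward).
At maturity, profit = |F_mkt − F*| = |242.14 − 239.4833| = ¥2.66 per share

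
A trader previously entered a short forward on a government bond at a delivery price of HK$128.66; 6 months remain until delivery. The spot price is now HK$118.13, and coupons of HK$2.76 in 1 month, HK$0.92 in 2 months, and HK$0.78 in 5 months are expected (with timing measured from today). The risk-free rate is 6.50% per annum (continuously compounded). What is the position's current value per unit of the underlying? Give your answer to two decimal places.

HK$10.83

PV(remaining coupons) I = 2.76·e^(−0.0650·1/12) + 0.92·e^(−0.0650·2/12) + 0.78·e^(−0.0650·5/12) = 4.4143
Current forward F = (S − I)·e^(rT) = (118.13 − 4.4143)·e^(0.0650·6/12) = 113.7157 × 1.033034 = 117.4722
Value (long) = (F − K)·e^(−rT) = (117.4722 − 128.66) × 0.968022 = -10.8300
Short position value = −(long value) = HK$10.83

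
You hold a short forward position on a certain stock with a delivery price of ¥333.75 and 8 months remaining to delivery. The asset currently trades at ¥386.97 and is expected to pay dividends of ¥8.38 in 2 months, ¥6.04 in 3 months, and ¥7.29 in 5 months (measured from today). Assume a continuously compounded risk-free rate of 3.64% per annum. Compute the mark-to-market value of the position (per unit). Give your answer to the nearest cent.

-¥39.73

PV(remaining dividends) I = 8.38·e^(−0.0364·2/12) + 6.04·e^(−0.0364·3/12) + 7.29·e^(−0.0364·5/12) = 21.4949
Current forward F = (S − I)·e^(rT) = (386.97 − 21.4949)·e^(0.0364·8/12) = 365.4751 × 1.024563 = 374.4523
Value (long) = (F − K)·e^(−rT) = (374.4523 − 333.75) × 0.976025 = 39.7265
Short position value = −(long value) = -¥39.73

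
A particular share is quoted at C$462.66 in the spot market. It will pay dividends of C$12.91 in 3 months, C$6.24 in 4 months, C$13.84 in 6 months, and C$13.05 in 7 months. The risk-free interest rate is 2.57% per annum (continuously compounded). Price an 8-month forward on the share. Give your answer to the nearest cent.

PV(dividends) I = 12.91·e^(−0.0257·3/12) + 6.24·e^(−0.0257·4/12) + 13.84·e^(−0.0257·6/12) + 13.05·e^(−0.0257·7/12)
I = 12.8273 + 6.1868 + 13.6633 + 12.8558 = 45.5332
F = (S − I)·e^(rT) = (462.66 − 45.5332) · e^(0.0257·8/12)
= 417.1268 · e^0.017133 = 417.1268 × 1.017281 = C$424.34

C$424.34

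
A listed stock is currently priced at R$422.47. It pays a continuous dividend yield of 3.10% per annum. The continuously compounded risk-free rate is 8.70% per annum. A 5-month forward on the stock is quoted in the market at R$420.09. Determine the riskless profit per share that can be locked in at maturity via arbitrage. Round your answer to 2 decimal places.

R$12.35 per share

Fair forward: F* = S·e^(carry·T), with carry = (r − q) = 0.0870 − 0.0310 = 0.0560
F* = 422.47 · e^(0.0560 × 5/12) = 422.47 · e^0.023333 = 422.47 × 1.023607 = R$432.4432
Market R$420.09 < fair R$432.4432: forward underpriced → reverse cash-and-carry (short spot, go long the forward).
At maturity, profit = |F_mkt − F*| = |420.09 − 432.4432| = R$12.35 per share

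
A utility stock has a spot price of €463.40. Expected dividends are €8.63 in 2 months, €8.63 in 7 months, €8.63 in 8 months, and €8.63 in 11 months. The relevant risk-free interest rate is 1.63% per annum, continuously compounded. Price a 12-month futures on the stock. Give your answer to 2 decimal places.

PV(dividends) I = 8.63·e^(−0.0163·2/12) + 8.63·e^(−0.0163·7/12) + 8.63·e^(−0.0163·8/12) + 8.63·e^(−0.0163·11/12)
I = 8.6066 + 8.5483 + 8.5367 + 8.5020 = 34.1936
F = (S − I)·e^(rT) = (463.40 − 34.1936) · e^(0.0163·12/12)
= 429.2064 · e^0.016300 = 429.2064 × 1.016434 = €436.26

€436.26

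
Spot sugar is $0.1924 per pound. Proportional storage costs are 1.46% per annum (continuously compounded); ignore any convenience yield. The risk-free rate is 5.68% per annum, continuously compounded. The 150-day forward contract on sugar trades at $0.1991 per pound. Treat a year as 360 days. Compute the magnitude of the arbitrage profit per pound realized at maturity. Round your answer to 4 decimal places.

Fair forward: F* = S·e^(carry·T), with carry = (r + u) = 0.0568 + 0.0146 = 0.0714
F* = 0.1924 · e^(0.0714 × 150/360) = 0.1924 · e^0.029750 = 0.1924 × 1.030197 = $0.1982
Market $0.1991 > fair $0.1982: forward overpriced → cash-and-carry (buy spot, short the forward).
At maturity, profit = |F_mkt − F*| = |0.1991 − 0.1982| = $0.0009 per pound

$0.0009 per pound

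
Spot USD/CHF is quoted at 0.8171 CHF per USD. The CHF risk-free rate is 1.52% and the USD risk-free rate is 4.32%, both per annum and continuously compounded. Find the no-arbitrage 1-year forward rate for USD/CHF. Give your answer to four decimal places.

F = S·e^((r_CHF − r_USD)T) = 0.8171 · e^((0.0152 − 0.0432) × 1)
= 0.8171 · e^-0.028000 = 0.8171 × 0.972388
F = 0.7945 CHF per USD

0.7945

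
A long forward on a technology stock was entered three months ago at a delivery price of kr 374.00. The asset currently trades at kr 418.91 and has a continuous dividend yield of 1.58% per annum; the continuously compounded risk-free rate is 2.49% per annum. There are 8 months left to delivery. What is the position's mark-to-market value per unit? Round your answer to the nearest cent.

Current fair forward for the remaining 8 months: F = S·e^((r − q)·T), (r − q) = 0.0249 − 0.0158 = 0.0091
F = 418.91 · e^(0.0091 × 8/12) = 418.91 × 1.006085 = 421.4591
Value of long forward = (F − K)·e^(−rT) = (421.4591 − 374.00) · e^(−0.0249·8/12)
= 47.4591 × 0.983537 = 46.68

kr 46.68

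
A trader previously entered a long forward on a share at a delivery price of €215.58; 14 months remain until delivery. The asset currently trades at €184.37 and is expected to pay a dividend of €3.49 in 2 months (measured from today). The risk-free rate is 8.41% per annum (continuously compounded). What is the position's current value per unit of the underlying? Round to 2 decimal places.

-€14.50

PV(remaining dividends) I = 3.49·e^(−0.0841·2/12) = 3.4414
Current forward F = (S − I)·e^(rT) = (184.37 − 3.4414)·e^(0.0841·14/12) = 180.9286 × 1.103091 = 199.5807
Value (long) = (F − K)·e^(−rT) = (199.5807 − 215.58) × 0.906543 = -14.5041
Value = -€14.50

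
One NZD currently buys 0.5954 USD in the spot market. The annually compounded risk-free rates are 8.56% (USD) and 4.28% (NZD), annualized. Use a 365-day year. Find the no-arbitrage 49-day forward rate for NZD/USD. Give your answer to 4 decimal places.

0.5986

By covered interest parity, F = S · (1+r_USD)^T / (1+r_NZD)^T
= 0.5954 × 1.011087 / 1.005642 = 0.5954 × 1.005414
F = 0.5986 USD per NZD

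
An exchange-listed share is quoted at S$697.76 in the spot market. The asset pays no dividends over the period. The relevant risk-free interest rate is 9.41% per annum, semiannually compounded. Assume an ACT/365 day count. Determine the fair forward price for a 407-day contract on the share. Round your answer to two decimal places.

F = S · (1+r/2)^(2T)
= 697.76 × 1.107975
F = S$773.10

S$773.10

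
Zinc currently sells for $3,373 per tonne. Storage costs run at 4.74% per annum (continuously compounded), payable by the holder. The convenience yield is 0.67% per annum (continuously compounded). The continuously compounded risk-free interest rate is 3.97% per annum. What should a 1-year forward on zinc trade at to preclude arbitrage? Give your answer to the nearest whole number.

Net carry = r + u − y = 0.0397 + 0.0474 − 0.0067 = 0.0804
F = S·e^((r+u−y)T) = 3373 · e^(0.0804 × 12/12) = 3373 · e^0.080400
= 3373 × 1.083720 = $3,655 per tonne

$3,655 per tonne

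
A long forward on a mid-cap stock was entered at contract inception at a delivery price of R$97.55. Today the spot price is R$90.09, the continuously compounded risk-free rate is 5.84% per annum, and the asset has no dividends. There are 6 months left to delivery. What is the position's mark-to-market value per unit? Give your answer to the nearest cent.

-R$4.65

Current fair forward for the remaining 6 months: F = S·e^(r·T), r = 0.0584
F = 90.09 · e^(0.0584 × 6/12) = 90.09 × 1.029630 = 92.7594
Value of long forward = (F − K)·e^(−rT) = (92.7594 − 97.55) · e^(−0.0584·6/12)
= -4.7906 × 0.971222 = -4.65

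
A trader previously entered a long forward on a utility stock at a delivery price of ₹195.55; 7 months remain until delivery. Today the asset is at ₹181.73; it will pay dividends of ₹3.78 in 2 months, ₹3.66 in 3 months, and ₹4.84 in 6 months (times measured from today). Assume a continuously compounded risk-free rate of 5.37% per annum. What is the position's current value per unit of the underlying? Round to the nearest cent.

PV(remaining dividends) I = 3.78·e^(−0.0537·2/12) + 3.66·e^(−0.0537·3/12) + 4.84·e^(−0.0537·6/12) = 12.0693
Current forward F = (S − I)·e^(rT) = (181.73 − 12.0693)·e^(0.0537·7/12) = 169.6607 × 1.031821 = 175.0595
Value (long) = (F − K)·e^(−rT) = (175.0595 − 195.55) × 0.969161 = -19.8586
Value = -₹19.86

-₹19.86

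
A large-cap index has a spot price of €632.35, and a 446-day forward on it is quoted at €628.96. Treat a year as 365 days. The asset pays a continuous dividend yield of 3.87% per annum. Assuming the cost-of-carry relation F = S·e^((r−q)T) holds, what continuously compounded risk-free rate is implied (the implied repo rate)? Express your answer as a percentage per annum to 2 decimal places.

From F = S·e^((r−q)T): (r − q) = ln(F/S)/T
ln(628.96/632.35) = ln(0.994639) = -0.005375
(r − q) = -0.005375 / (446/365) = -0.004399
r = ln(F/S)/T + q = -0.004399 + 0.0387 = 0.034301
r = 3.43%

3.43%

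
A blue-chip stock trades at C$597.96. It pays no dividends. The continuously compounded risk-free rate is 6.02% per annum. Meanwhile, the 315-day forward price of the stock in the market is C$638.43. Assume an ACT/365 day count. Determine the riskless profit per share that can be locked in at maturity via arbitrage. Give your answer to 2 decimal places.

C$8.58 per share

Fair forward: F* = S·e^(carry·T), with carry = r = 0.0602
F* = 597.96 · e^(0.0602 × 315/365) = 597.96 · e^0.051953 = 597.96 × 1.053326 = C$629.8468
Market C$638.43 > fair C$629.8468: forward overpriced → cash-and-carry (buy spot, short the forward).
At maturity, profit = |F_mkt − F*| = |638.43 − 629.8468| = C$8.58 per share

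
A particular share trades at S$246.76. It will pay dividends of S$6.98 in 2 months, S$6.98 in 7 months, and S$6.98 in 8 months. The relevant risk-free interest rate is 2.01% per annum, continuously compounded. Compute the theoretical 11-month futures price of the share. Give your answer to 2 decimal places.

PV(dividends) I = 6.98·e^(−0.0201·2/12) + 6.98·e^(−0.0201·7/12) + 6.98·e^(−0.0201·8/12)
I = 6.9567 + 6.8986 + 6.8871 = 20.7424
F = (S − I)·e^(rT) = (246.76 − 20.7424) · e^(0.0201·11/12)
= 226.0176 · e^0.018425 = 226.0176 × 1.018596 = S$230.22

S$230.22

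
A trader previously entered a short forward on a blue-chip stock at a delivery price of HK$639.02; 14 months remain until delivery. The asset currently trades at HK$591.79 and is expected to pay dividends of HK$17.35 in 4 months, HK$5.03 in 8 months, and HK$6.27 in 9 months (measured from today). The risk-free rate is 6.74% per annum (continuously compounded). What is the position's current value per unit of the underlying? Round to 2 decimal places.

PV(remaining dividends) I = 17.35·e^(−0.0674·4/12) + 5.03·e^(−0.0674·8/12) + 6.27·e^(−0.0674·9/12) = 27.7345
Current forward F = (S − I)·e^(rT) = (591.79 − 27.7345)·e^(0.0674·14/12) = 564.0555 × 1.081808 = 610.1998
Value (long) = (F − K)·e^(−rT) = (610.1998 − 639.02) × 0.924379 = -26.6408
Short position value = −(long value) = HK$26.64

HK$26.64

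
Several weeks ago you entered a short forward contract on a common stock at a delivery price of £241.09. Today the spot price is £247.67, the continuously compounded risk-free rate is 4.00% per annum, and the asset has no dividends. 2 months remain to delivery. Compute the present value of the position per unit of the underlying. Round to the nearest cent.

-£8.18

Current fair forward for the remaining 2 months: F = S·e^(r·T), r = 0.0400
F = 247.67 · e^(0.0400 × 2/12) = 247.67 × 1.006689 = 249.3267
Value of long forward = (F − K)·e^(−rT) = (249.3267 − 241.09) · e^(−0.0400·2/12)
= 8.2367 × 0.993356 = 8.18
Short position value = −(long value) = -£8.18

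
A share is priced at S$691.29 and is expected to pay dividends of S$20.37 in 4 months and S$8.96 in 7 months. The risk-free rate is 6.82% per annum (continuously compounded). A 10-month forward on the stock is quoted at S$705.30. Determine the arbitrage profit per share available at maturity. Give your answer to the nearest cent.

PV(dividends) I = 20.37·e^(−0.0682·4/12) + 8.96·e^(−0.0682·7/12) = 28.5227
Fair forward F* = (S − I)·e^(rT) = (691.29 − 28.5227)·e^0.056833 = 662.7673 × 1.058479 = 701.5253
Market S$705.30 > fair 701.5253: forward overpriced → cash-and-carry (borrow at r, buy the stock and collect the dividends, short the forward).
Profit at T = |F_mkt − F*| = |705.30 − 701.5253| = S$3.77 per share

S$3.77 per share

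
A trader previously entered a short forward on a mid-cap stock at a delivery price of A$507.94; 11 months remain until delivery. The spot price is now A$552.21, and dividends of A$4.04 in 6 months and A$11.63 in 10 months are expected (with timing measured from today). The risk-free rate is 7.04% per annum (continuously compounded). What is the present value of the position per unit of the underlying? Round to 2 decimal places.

PV(remaining dividends) I = 4.04·e^(−0.0704·6/12) + 11.63·e^(−0.0704·10/12) = 14.8676
Current forward F = (S − I)·e^(rT) = (552.21 − 14.8676)·e^(0.0704·11/12) = 537.3424 × 1.066661 = 573.1622
Value (long) = (F − K)·e^(−rT) = (573.1622 − 507.94) × 0.937505 = 61.1461
Short position value = −(long value) = -A$61.15

-A$61.15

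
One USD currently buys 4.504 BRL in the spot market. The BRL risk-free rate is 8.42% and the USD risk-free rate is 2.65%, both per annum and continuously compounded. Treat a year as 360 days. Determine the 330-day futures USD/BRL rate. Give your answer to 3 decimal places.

4.749

F = S·e^((r_BRL − r_USD)T) = 4.504 · e^((0.0842 − 0.0265) × 330/360)
= 4.504 · e^0.052892 = 4.504 × 1.054316
F = 4.749 BRL per USD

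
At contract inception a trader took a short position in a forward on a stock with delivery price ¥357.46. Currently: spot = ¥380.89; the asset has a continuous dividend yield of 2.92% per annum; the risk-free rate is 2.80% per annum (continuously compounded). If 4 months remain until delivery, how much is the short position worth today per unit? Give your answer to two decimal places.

Current fair forward for the remaining 4 months: F = S·e^((r − q)·T), (r − q) = 0.0280 − 0.0292 = -0.0012
F = 380.89 · e^(-0.0012 × 4/12) = 380.89 × 0.999600 = 380.7376
Value of long forward = (F − K)·e^(−rT) = (380.7376 − 357.46) · e^(−0.0280·4/12)
= 23.2776 × 0.990710 = 23.06
Short position value = −(long value) = -¥23.06

-¥23.06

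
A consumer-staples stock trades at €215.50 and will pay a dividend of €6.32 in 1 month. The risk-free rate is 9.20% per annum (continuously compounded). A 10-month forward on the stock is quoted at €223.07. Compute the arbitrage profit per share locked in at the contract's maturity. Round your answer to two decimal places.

PV(dividends) I = 6.32·e^(−0.0920·1/12) = 6.2717
Fair forward F* = (S − I)·e^(rT) = (215.50 − 6.2717)·e^0.076667 = 209.2283 × 1.079682 = 225.9000
Market €223.07 < fair 225.9000: forward underpriced → reverse cash-and-carry (short the stock, invest proceeds at r, pay the dividends, go long the forward).
Profit at T = |F_mkt − F*| = |223.07 − 225.9000| = €2.83 per share

€2.83 per share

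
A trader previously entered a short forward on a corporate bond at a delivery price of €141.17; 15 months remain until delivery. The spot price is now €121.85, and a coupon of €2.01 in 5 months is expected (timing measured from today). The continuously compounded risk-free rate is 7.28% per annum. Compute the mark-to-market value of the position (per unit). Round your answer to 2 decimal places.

€8.99

PV(remaining coupons) I = 2.01·e^(−0.0728·5/12) = 1.9499
Current forward F = (S − I)·e^(rT) = (121.85 − 1.9499)·e^(0.0728·15/12) = 119.9001 × 1.095269 = 131.3229
Value (long) = (F − K)·e^(−rT) = (131.3229 − 141.17) × 0.913018 = -8.9906
Short position value = −(long value) = €8.99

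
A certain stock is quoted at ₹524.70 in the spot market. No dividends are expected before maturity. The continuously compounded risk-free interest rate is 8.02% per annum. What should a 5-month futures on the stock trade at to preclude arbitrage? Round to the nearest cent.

F = S·e^(rT) = 524.70 · e^(0.0802 × 5/12)
= 524.70 · e^0.033417 = 524.70 × 1.033982
F = ₹542.53

₹542.53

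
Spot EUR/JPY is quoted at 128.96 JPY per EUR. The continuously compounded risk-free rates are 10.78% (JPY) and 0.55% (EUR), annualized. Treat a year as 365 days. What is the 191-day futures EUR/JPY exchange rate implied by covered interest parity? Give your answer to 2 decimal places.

F = S·e^((r_JPY − r_EUR)T) = 128.96 · e^((0.1078 − 0.0055) × 191/365)
= 128.96 · e^0.053532 = 128.96 × 1.054991
F = 136.05 JPY per EUR

136.05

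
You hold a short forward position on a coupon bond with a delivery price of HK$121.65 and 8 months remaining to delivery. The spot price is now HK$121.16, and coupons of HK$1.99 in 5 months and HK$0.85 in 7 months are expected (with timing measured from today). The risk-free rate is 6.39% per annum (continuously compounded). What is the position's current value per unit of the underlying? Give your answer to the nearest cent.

PV(remaining coupons) I = 1.99·e^(−0.0639·5/12) + 0.85·e^(−0.0639·7/12) = 2.7566
Current forward F = (S − I)·e^(rT) = (121.16 − 2.7566)·e^(0.0639·8/12) = 118.4034 × 1.043520 = 123.5563
Value (long) = (F − K)·e^(−rT) = (123.5563 − 121.65) × 0.958295 = 1.8268
Short position value = −(long value) = -HK$1.83

-HK$1.83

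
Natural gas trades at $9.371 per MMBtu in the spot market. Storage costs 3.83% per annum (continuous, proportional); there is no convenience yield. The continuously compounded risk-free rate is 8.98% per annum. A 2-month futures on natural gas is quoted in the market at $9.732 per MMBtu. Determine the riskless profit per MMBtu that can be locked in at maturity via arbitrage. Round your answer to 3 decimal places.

Fair futures: F* = S·e^(carry·T), with carry = (r + u) = 0.0898 + 0.0383 = 0.1281
F* = 9.371 · e^(0.1281 × 2/12) = 9.371 · e^0.021350 = 9.371 × 1.021580 = $9.5732
Market $9.732 > fair $9.5732: forward overpriced → cash-and-carry (buy spot, short the forward).
At maturity, profit = |F_mkt − F*| = |9.732 − 9.5732| = $0.159 per MMBtu

$0.159 per MMBtu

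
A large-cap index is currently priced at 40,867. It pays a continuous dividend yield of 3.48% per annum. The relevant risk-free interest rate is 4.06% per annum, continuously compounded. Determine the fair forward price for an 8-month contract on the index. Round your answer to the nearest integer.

F = S·e^((r − q)T) = 40867 · e^((0.0406 − 0.0348) × 8/12)
= 40867 · e^0.003867 = 40867 × 1.003874
F = 41,025

41,025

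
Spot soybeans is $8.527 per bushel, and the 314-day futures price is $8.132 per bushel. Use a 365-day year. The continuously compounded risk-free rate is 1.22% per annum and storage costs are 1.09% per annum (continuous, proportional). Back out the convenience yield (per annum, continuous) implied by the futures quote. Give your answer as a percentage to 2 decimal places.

7.82%

F = S·e^((r+u−y)T) ⇒ (r+u−y) = ln(F/S)/T
ln(8.132/8.527) = -0.047431; /T ⇒ -0.055135
y = r + u − ln(F/S)/T = 0.0122 + 0.0109 + 0.055135 = 0.078235
y = 7.82%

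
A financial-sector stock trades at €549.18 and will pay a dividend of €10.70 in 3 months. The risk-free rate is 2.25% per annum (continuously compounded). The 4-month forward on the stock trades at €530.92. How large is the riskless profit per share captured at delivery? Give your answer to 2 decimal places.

PV(dividends) I = 10.70·e^(−0.0225·3/12) = 10.6400
Fair forward F* = (S − I)·e^(rT) = (549.18 − 10.6400)·e^0.007500 = 538.5400 × 1.007528 = 542.5941
Market €530.92 < fair 542.5941: forward underpriced → reverse cash-and-carry (short the stock, invest proceeds at r, pay the dividends, go long the forward).
Profit at T = |F_mkt − F*| = |530.92 − 542.5941| = €11.67 per share

€11.67 per share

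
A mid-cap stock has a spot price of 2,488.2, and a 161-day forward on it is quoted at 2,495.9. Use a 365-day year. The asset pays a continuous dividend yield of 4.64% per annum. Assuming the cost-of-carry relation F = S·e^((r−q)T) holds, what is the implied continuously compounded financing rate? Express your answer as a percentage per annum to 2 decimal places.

5.34%

From F = S·e^((r−q)T): (r − q) = ln(F/S)/T
ln(2495.9/2488.2) = ln(1.003095) = 0.003090
(r − q) = 0.003090 / (161/365) = 0.007005
r = ln(F/S)/T + q = 0.007005 + 0.0464 = 0.053405
r = 5.34%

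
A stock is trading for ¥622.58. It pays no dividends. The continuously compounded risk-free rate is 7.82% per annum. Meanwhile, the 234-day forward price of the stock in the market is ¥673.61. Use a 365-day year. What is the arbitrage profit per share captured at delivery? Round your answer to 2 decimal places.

¥19.02 per share

Fair forward: F* = S·e^(carry·T), with carry = r = 0.0782
F* = 622.58 · e^(0.0782 × 234/365) = 622.58 · e^0.050134 = 622.58 × 1.051412 = ¥654.5881
Market ¥673.61 > fair ¥654.5881: forward overpriced → cash-and-carry (buy spot, short the forward).
At maturity, profit = |F_mkt − F*| = |673.61 − 654.5881| = ¥19.02 per share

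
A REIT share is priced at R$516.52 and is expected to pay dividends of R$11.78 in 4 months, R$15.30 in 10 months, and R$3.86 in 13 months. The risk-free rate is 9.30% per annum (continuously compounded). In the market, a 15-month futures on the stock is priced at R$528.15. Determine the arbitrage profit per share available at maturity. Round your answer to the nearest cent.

R$19.39 per share

PV(dividends) I = 11.78·e^(−0.0930·4/12) + 15.30·e^(−0.0930·10/12) + 3.86·e^(−0.0930·13/12) = 29.0695
Fair futures F* = (S − I)·e^(rT) = (516.52 − 29.0695)·e^0.116250 = 487.4505 × 1.123277 = 547.5419
Market R$528.15 < fair 547.5419: forward underpriced → reverse cash-and-carry (short the stock, invest proceeds at r, pay the dividends, go long the forward).
Profit at T = |F_mkt − F*| = |528.15 − 547.5419| = R$19.39 per share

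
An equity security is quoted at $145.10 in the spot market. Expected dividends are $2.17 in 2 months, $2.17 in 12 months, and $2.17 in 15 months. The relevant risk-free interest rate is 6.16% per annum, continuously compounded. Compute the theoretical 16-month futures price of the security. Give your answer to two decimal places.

PV(dividends) I = 2.17·e^(−0.0616·2/12) + 2.17·e^(−0.0616·12/12) + 2.17·e^(−0.0616·15/12)
I = 2.1478 + 2.0404 + 2.0092 = 6.1974
F = (S − I)·e^(rT) = (145.10 − 6.1974) · e^(0.0616·16/12)
= 138.9026 · e^0.082133 = 138.9026 × 1.085600 = $150.79

$150.79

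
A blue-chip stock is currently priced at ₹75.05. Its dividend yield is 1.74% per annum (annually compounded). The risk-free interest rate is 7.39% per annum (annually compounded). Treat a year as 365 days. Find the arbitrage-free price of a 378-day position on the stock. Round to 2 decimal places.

F = S · (1+r)^T / (1+q)^T
= 75.05 × 1.076630 / 1.018025 = 75.05 × 1.057567
F = ₹79.37

₹79.37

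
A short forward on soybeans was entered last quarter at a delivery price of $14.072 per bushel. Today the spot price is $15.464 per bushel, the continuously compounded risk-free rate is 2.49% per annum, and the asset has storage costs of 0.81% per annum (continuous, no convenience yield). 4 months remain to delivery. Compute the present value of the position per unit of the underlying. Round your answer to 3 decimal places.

Current fair forward for the remaining 4 months: F = S·e^((r + u)·T), (r + u) = 0.0249 + 0.0081 = 0.0330
F = 15.464 · e^(0.0330 × 4/12) = 15.464 × 1.011061 = 15.6350
Value of long forward = (F − K)·e^(−rT) = (15.6350 − 14.072) · e^(−0.0249·4/12)
= 1.5630 × 0.991734 = 1.550
Short position value = −(long value) = -$1.550

-$1.550 per bushel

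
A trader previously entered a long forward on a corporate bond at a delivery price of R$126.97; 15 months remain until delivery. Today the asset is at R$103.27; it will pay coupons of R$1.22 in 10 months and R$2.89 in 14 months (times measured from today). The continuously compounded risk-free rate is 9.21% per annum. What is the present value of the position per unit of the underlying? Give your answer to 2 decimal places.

PV(remaining coupons) I = 1.22·e^(−0.0921·10/12) + 2.89·e^(−0.0921·14/12) = 3.7254
Current forward F = (S − I)·e^(rT) = (103.27 − 3.7254)·e^(0.0921·15/12) = 99.5446 × 1.122014 = 111.6904
Value (long) = (F − K)·e^(−rT) = (111.6904 − 126.97) × 0.891255 = -13.6180
Value = -R$13.62

-R$13.62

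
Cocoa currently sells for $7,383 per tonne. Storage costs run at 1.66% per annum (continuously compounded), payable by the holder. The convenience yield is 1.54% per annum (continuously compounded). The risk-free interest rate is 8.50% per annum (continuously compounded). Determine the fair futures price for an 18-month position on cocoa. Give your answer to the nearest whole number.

Net carry = r + u − y = 0.0850 + 0.0166 − 0.0154 = 0.0862
F = S·e^((r+u−y)T) = 7383 · e^(0.0862 × 18/12) = 7383 · e^0.129300
= 7383 × 1.138031 = $8,402 per tonne

$8,402 per tonne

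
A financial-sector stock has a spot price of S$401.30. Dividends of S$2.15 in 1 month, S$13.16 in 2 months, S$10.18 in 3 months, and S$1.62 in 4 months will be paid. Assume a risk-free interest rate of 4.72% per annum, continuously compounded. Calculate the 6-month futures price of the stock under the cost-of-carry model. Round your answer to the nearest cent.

PV(dividends) I = 2.15·e^(−0.0472·1/12) + 13.16·e^(−0.0472·2/12) + 10.18·e^(−0.0472·3/12) + 1.62·e^(−0.0472·4/12)
I = 2.1416 + 13.0569 + 10.0606 + 1.5947 = 26.8538
F = (S − I)·e^(rT) = (401.30 − 26.8538) · e^(0.0472·6/12)
= 374.4462 · e^0.023600 = 374.4462 × 1.023881 = S$383.39

S$383.39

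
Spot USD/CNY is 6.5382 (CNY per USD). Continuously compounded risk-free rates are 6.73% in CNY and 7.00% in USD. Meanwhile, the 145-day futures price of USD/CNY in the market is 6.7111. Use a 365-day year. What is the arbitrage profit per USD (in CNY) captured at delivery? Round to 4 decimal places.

Fair futures: F* = S·e^(carry·T), with carry = (r_CNY − r_USD) = 0.0673 − 0.0700 = -0.0027
F* = 6.5382 · e^(-0.0027 × 145/365) = 6.5382 · e^-0.001073 = 6.5382 × 0.998928 = 6.5312
Market 6.7111 > fair 6.5312: forward overpriced → cash-and-carry (buy spot, short the forward).
At maturity, profit = |F_mkt − F*| = |6.7111 − 6.5312| = 0.1799 per USD (in CNY)

0.1799 per USD (in CNY)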